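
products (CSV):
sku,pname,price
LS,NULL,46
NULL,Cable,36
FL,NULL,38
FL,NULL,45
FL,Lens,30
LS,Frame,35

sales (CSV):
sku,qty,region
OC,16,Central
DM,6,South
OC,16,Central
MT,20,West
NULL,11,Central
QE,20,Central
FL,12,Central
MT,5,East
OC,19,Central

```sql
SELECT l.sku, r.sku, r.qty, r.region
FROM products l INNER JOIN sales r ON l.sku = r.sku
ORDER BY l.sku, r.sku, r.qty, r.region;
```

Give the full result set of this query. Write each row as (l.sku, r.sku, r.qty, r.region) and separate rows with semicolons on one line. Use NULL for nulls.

INNER JOIN keeps only pairs where the ON condition holds.
Matching on l.sku = r.sku. A NULL in a compared column never satisfies the condition.
Matched pairs: 3.

(FL, FL, 12, Central); (FL, FL, 12, Central); (FL, FL, 12, Central)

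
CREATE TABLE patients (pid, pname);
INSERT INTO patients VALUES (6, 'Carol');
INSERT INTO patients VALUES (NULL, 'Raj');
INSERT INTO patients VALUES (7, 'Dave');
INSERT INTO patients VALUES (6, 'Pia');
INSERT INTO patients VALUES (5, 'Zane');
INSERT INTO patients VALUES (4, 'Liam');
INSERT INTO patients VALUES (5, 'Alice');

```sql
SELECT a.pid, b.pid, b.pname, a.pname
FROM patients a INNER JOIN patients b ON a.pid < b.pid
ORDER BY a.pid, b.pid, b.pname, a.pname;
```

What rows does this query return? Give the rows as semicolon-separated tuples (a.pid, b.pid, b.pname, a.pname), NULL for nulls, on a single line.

(4, 5, Alice, Liam); (4, 5, Zane, Liam); (4, 6, Carol, Liam); (4, 6, Pia, Liam); (4, 7, Dave, Liam); (5, 6, Carol, Alice); (5, 6, Carol, Zane); (5, 6, Pia, Alice); (5, 6, Pia, Zane); (5, 7, Dave, Alice); (5, 7, Dave, Zane); (6, 7, Dave, Carol); (6, 7, Dave, Pia)

INNER JOIN keeps only pairs where the ON condition holds.
Matching on a.pid < b.pid. A NULL in a compared column never satisfies the condition.
- a (pid=6) pairs with 1 row(s) of b.
- a (pid=NULL) has no partner → excluded.
- a (pid=7) has no partner → excluded.
- a (pid=6) pairs with 1 row(s) of b.
- a (pid=5) pairs with 3 row(s) of b.
- a (pid=4) pairs with 5 row(s) of b.
- a (pid=5) pairs with 3 row(s) of b.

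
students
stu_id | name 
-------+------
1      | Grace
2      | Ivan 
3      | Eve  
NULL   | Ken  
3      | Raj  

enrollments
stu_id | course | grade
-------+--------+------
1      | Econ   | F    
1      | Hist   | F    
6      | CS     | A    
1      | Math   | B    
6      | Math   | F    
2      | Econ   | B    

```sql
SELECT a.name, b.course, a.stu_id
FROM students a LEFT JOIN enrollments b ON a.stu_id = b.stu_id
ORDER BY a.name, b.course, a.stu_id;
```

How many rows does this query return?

LEFT JOIN keeps every row from `students`; unmatched rows get NULL for `enrollments`'s columns.
Matching on a.stu_id = b.stu_id. A NULL in a compared column never satisfies the condition.
- a[0] stu_id=1 → 3 match(es) in b → 3 row(s).
- a[1] stu_id=2 → 1 match(es) in b → 1 row(s).
- a[2] stu_id=3 → no match; kept with NULLs on the b side.
- a[3] stu_id=NULL → no match; kept with NULLs on the b side.
- a[4] stu_id=3 → no match; kept with NULLs on the b side.
Total: 4 matched + 3 padded = 7 rows.

7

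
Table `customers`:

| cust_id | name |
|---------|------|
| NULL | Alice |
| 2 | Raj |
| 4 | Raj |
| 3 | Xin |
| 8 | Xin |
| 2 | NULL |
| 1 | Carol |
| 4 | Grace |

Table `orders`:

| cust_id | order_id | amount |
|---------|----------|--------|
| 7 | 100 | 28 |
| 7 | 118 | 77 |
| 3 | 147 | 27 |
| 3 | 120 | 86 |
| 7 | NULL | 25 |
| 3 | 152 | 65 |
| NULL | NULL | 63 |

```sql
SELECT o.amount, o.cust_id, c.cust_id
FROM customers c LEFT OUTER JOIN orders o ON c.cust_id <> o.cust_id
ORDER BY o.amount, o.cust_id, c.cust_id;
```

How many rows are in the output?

LEFT JOIN keeps every row from `customers`; unmatched rows get NULL for `orders`'s columns.
Matching on c.cust_id <> o.cust_id. A NULL in a compared column never satisfies the condition.
- c row (cust_id=NULL): no match → kept, o columns NULL.
- c row (cust_id=2): matches 6 o row(s) → 6 output row(s).
- c row (cust_id=4): matches 6 o row(s) → 6 output row(s).
- c row (cust_id=3): matches 3 o row(s) → 3 output row(s).
- c row (cust_id=8): matches 6 o row(s) → 6 output row(s).
- c row (cust_id=2): matches 6 o row(s) → 6 output row(s).
- c row (cust_id=1): matches 6 o row(s) → 6 output row(s).
- c row (cust_id=4): matches 6 o row(s) → 6 output row(s).
Total: 39 matched + 1 padded = 40 rows.

40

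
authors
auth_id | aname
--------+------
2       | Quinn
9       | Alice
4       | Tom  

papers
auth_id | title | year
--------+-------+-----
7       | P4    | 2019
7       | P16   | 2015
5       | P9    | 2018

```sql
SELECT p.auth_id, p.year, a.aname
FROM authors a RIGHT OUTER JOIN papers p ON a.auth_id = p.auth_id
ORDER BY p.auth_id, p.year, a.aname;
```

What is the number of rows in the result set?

3

RIGHT JOIN keeps every row from `papers`; unmatched rows get NULL for `authors`'s columns.
Matching on a.auth_id = p.auth_id.
- auth_id=2: no matching p row.
- auth_id=9: no matching p row.
- auth_id=4: no matching p row.
- 3 row(s) from p found no a partner → padded with NULL.
Total: 0 matched + 3 padded = 3 rows.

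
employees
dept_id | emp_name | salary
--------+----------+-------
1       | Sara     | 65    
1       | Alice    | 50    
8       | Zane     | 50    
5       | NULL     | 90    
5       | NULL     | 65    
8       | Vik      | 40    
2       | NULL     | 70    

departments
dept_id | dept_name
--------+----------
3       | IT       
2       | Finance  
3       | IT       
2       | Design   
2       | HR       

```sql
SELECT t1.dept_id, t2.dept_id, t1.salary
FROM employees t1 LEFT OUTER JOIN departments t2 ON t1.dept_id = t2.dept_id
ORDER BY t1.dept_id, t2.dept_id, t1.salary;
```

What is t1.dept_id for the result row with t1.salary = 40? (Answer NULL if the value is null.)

LEFT JOIN keeps every row from `employees`; unmatched rows get NULL for `departments`'s columns.
Matching on t1.dept_id = t2.dept_id.
- t1 (dept_id=1) has no partner → padded with NULL.
- t1 (dept_id=1) has no partner → padded with NULL.
- t1 (dept_id=8) has no partner → padded with NULL.
- t1 (dept_id=5) has no partner → padded with NULL.
- t1 (dept_id=5) has no partner → padded with NULL.
- t1 (dept_id=8) has no partner → padded with NULL.
- t1 (dept_id=2) pairs with 3 row(s) of t2.

8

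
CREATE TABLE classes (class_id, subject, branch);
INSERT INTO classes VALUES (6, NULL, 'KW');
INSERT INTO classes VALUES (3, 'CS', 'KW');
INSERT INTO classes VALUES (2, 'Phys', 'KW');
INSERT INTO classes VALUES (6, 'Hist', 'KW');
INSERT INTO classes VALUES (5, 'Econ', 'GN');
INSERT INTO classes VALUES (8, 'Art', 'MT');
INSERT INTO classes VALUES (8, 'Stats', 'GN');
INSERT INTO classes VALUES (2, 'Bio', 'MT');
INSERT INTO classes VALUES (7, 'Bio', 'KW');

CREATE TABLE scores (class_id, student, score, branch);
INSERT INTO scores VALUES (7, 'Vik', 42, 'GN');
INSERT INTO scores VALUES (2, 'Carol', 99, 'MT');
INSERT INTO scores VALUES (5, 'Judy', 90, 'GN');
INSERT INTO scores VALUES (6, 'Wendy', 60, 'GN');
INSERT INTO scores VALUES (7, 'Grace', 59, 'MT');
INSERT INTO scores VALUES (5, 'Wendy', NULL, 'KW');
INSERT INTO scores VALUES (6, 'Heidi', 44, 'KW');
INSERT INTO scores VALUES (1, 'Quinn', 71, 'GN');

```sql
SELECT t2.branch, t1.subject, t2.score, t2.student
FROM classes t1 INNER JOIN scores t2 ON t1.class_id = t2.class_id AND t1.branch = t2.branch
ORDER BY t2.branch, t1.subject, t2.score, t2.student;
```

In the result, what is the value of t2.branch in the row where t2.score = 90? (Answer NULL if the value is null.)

GN

INNER JOIN keeps only pairs where the ON condition holds.
Matching on t1.class_id = t2.class_id AND t1.branch = t2.branch.
Matched pairs: 4.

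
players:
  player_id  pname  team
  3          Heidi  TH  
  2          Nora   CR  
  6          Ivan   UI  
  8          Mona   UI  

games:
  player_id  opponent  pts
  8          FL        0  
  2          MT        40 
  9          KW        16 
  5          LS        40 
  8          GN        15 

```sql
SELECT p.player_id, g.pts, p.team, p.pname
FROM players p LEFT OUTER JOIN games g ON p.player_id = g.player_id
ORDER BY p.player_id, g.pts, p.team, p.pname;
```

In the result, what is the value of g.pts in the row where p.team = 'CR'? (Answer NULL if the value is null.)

40

LEFT JOIN keeps every row from `players`; unmatched rows get NULL for `games`'s columns.
Matching on p.player_id = g.player_id.
Matched pairs: 3; unmatched p rows kept: 2.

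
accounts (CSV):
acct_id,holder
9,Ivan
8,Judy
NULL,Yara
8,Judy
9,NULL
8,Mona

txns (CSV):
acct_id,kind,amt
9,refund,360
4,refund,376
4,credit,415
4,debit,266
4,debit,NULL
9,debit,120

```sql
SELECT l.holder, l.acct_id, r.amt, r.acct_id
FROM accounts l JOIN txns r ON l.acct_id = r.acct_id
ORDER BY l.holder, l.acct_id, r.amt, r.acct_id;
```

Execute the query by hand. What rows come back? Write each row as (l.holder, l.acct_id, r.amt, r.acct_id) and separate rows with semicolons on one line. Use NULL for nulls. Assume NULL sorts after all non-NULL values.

INNER JOIN keeps only pairs where the ON condition holds.
Matching on l.acct_id = r.acct_id. A NULL in a compared column never satisfies the condition.
- acct_id=9: 2 matching r row(s), so 2 row(s) emitted.
- acct_id=8: no matching r row, dropped.
- acct_id=NULL: no matching r row, dropped.
- acct_id=8: no matching r row, dropped.
- acct_id=9: 2 matching r row(s), so 2 row(s) emitted.
- acct_id=8: no matching r row, dropped.
After projecting and ordering:
l.holder | l.acct_id | r.amt | r.acct_id
Ivan | 9 | 120 | 9
Ivan | 9 | 360 | 9
NULL | 9 | 120 | 9
NULL | 9 | 360 | 9

(Ivan, 9, 120, 9); (Ivan, 9, 360, 9); (NULL, 9, 120, 9); (NULL, 9, 360, 9)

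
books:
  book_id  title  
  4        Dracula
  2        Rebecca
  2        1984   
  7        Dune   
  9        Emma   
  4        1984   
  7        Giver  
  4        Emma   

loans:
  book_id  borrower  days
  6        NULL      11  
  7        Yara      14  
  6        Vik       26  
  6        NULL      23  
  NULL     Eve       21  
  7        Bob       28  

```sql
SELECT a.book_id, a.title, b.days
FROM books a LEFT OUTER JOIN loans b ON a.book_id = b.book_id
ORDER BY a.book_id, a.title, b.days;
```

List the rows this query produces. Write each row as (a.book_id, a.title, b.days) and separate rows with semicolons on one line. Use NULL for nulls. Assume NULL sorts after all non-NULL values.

(2, 1984, NULL); (2, Rebecca, NULL); (4, 1984, NULL); (4, Dracula, NULL); (4, Emma, NULL); (7, Dune, 14); (7, Dune, 28); (7, Giver, 14); (7, Giver, 28); (9, Emma, NULL)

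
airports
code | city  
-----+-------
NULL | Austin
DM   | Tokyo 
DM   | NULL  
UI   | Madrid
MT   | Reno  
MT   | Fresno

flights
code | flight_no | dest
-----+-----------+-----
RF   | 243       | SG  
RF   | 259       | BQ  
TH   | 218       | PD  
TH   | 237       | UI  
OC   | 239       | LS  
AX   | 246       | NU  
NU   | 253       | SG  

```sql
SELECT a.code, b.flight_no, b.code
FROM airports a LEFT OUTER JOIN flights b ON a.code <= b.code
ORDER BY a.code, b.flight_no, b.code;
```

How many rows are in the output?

LEFT JOIN keeps every row from `airports`; unmatched rows get NULL for `flights`'s columns.
Matching on a.code <= b.code. A NULL in a compared column never satisfies the condition.
- a (code=NULL) has no partner → padded with NULL.
- a (code=DM) pairs with 6 row(s) of b.
- a (code=DM) pairs with 6 row(s) of b.
- a (code=UI) has no partner → padded with NULL.
- a (code=MT) pairs with 6 row(s) of b.
- a (code=MT) pairs with 6 row(s) of b.
Total: 24 matched + 2 padded = 26 rows.

26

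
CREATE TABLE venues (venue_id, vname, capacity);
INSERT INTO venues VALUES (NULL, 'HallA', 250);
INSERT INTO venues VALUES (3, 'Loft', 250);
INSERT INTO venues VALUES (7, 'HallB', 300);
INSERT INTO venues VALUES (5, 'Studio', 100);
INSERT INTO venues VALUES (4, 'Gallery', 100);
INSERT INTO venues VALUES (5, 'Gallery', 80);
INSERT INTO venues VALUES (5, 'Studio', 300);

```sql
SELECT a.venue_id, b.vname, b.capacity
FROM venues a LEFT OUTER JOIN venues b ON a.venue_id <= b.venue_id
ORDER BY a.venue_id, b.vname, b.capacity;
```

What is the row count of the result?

LEFT JOIN keeps every row from `venues a`; unmatched rows get NULL for `venues b`'s columns.
Matching on a.venue_id <= b.venue_id. A NULL in a compared column never satisfies the condition.
Matched pairs: 24; unmatched a rows kept: 1.
Total: 24 matched + 1 padded = 25 rows.

25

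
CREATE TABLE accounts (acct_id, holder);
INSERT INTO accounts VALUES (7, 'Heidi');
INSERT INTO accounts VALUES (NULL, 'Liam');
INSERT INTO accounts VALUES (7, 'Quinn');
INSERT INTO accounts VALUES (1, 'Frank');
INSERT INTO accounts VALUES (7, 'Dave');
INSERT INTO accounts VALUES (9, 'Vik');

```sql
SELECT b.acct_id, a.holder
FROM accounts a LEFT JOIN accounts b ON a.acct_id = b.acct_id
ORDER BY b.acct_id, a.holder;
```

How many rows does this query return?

LEFT JOIN keeps every row from `accounts a`; unmatched rows get NULL for `accounts b`'s columns.
Matching on a.acct_id = b.acct_id. A NULL in a compared column never satisfies the condition.
- acct_id=7: 3 matching b row(s), so 3 row(s) emitted.
- acct_id=NULL: no b row matches, row kept with b columns NULL.
- acct_id=7: 3 matching b row(s), so 3 row(s) emitted.
- acct_id=1: 1 matching b row(s), so 1 row(s) emitted.
- acct_id=7: 3 matching b row(s), so 3 row(s) emitted.
- acct_id=9: 1 matching b row(s), so 1 row(s) emitted.
Total: 11 matched + 1 padded = 12 rows.

12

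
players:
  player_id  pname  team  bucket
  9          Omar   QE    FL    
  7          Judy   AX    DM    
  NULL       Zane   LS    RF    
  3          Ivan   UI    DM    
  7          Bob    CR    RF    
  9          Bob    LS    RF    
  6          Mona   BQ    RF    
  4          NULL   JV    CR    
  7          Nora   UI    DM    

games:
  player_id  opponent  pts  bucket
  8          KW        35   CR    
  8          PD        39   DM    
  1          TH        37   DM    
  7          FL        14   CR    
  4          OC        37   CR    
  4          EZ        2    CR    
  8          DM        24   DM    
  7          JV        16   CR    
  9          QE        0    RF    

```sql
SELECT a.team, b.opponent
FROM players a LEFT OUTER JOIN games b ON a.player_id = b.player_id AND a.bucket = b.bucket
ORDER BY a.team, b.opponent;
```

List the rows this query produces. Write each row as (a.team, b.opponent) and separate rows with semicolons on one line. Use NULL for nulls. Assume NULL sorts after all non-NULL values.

(AX, NULL); (BQ, NULL); (CR, NULL); (JV, EZ); (JV, OC); (LS, QE); (LS, NULL); (QE, NULL); (UI, NULL); (UI, NULL)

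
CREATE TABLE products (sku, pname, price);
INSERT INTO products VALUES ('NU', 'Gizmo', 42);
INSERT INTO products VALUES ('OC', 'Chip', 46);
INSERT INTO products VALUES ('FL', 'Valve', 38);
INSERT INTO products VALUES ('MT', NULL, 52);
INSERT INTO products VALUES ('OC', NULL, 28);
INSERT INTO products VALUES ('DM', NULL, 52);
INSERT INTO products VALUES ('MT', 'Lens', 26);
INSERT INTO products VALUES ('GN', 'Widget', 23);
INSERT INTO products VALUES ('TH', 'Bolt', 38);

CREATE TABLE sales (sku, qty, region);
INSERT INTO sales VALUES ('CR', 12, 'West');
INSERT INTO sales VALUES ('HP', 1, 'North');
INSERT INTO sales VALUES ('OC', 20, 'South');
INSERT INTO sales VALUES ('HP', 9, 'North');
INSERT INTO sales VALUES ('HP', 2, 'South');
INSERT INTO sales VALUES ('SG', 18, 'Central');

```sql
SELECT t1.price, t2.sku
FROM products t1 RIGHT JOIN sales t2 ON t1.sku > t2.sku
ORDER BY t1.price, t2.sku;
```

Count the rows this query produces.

29

RIGHT JOIN keeps every row from `sales`; unmatched rows get NULL for `products`'s columns.
Matching on t1.sku > t2.sku.
Matched pairs: 29; unmatched t2 rows kept: 0.
Total: 29 rows.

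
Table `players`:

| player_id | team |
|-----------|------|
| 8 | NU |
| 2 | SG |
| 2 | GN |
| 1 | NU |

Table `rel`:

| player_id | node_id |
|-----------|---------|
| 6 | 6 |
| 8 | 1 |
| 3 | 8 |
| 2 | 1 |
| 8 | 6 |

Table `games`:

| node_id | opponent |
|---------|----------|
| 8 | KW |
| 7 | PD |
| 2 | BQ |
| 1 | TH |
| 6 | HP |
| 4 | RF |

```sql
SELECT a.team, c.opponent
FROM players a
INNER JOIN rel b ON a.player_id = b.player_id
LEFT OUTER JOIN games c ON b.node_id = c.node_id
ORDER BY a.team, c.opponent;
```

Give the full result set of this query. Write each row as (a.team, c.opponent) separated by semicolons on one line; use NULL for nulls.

(GN, TH); (NU, HP); (NU, TH); (SG, TH)

Step 1 — a INNER JOIN b on player_id → 4 row(s).
Then LEFT JOIN `games c` on node_id: each of those 4 rows is kept; rows whose b.node_id has no match in c get NULL for c's columns.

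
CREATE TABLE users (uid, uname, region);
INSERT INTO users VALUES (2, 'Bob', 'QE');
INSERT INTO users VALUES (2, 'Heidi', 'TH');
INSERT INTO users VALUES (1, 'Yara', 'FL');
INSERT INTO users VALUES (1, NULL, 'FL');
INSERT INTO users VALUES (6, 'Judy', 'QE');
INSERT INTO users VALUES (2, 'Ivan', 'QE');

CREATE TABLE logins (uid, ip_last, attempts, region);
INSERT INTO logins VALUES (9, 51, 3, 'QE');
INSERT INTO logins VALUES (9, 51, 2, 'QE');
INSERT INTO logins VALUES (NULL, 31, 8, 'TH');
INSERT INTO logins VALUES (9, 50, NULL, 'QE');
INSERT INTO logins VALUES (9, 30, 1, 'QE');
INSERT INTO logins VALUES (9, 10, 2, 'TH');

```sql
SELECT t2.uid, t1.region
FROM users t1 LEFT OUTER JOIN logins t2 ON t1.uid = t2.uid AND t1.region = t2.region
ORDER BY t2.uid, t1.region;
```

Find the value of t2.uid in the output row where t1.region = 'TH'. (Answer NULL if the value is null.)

LEFT JOIN keeps every row from `users`; unmatched rows get NULL for `logins`'s columns.
Matching on t1.uid = t2.uid AND t1.region = t2.region. A NULL in a compared column never satisfies the condition.
- t1[0] uid=2, region=QE → no match; kept with NULLs on the t2 side.
- t1[1] uid=2, region=TH → no match; kept with NULLs on the t2 side.
- t1[2] uid=1, region=FL → no match; kept with NULLs on the t2 side.
- t1[3] uid=1, region=FL → no match; kept with NULLs on the t2 side.
- t1[4] uid=6, region=QE → no match; kept with NULLs on the t2 side.
- t1[5] uid=2, region=QE → no match; kept with NULLs on the t2 side.

NULL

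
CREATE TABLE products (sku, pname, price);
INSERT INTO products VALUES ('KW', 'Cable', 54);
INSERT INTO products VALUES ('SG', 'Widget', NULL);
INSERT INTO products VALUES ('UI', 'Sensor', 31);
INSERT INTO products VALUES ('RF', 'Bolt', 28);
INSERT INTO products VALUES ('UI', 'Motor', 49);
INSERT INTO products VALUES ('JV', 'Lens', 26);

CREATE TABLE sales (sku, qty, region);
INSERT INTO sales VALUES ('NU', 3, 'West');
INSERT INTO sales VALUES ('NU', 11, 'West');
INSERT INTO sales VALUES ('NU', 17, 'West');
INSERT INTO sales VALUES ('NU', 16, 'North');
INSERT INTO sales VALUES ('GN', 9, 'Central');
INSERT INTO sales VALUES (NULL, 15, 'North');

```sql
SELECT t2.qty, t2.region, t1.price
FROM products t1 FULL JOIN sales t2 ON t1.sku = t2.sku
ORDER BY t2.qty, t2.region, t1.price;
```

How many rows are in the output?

12

FULL OUTER JOIN keeps every row from both sides; unmatched rows get NULL for the other side's columns.
Matching on t1.sku = t2.sku. A NULL in a compared column never satisfies the condition.
- sku=KW: no t2 row matches, row kept with t2 columns NULL.
- sku=SG: no t2 row matches, row kept with t2 columns NULL.
- sku=UI: no t2 row matches, row kept with t2 columns NULL.
- sku=RF: no t2 row matches, row kept with t2 columns NULL.
- sku=UI: no t2 row matches, row kept with t2 columns NULL.
- sku=JV: no t2 row matches, row kept with t2 columns NULL.
- 6 t2 row(s) had no t1 match → kept, t1 columns NULL.
Total: 0 matched + 12 padded = 12 rows.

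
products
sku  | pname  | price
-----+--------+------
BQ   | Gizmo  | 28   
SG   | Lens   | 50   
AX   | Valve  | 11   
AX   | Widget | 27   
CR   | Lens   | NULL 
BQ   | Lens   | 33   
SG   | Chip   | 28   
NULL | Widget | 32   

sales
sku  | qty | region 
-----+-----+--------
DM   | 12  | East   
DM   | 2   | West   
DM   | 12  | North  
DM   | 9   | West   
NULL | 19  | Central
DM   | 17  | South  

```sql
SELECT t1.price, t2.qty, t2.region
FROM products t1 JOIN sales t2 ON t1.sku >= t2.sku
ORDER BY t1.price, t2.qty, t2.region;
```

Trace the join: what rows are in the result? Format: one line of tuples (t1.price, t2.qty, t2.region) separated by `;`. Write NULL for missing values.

INNER JOIN keeps only pairs where the ON condition holds.
Matching on t1.sku >= t2.sku. A NULL in a compared column never satisfies the condition.
Matched pairs: 10.

(28, 2, West); (28, 9, West); (28, 12, East); (28, 12, North); (28, 17, South); (50, 2, West); (50, 9, West); (50, 12, East); (50, 12, North); (50, 17, South)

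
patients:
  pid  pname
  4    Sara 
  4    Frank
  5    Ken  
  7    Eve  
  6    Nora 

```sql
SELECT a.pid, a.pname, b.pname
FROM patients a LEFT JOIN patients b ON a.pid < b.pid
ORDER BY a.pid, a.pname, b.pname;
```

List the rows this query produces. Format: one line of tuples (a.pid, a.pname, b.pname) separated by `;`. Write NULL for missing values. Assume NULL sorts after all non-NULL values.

(4, Frank, Eve); (4, Frank, Ken); (4, Frank, Nora); (4, Sara, Eve); (4, Sara, Ken); (4, Sara, Nora); (5, Ken, Eve); (5, Ken, Nora); (6, Nora, Eve); (7, Eve, NULL)

LEFT JOIN keeps every row from `patients a`; unmatched rows get NULL for `patients b`'s columns.
Matching on a.pid < b.pid.
- pid=4: 3 matching b row(s), so 3 row(s) emitted.
- pid=4: 3 matching b row(s), so 3 row(s) emitted.
- pid=5: 2 matching b row(s), so 2 row(s) emitted.
- pid=7: no b row matches, row kept with b columns NULL.
- pid=6: 1 matching b row(s), so 1 row(s) emitted.
After projecting and ordering:
a.pid | a.pname | b.pname
4 | Frank | Eve
4 | Frank | Ken
4 | Frank | Nora
4 | Sara | Eve
4 | Sara | Ken
4 | Sara | Nora
5 | Ken | Eve
5 | Ken | Nora
6 | Nora | Eve
7 | Eve | NULL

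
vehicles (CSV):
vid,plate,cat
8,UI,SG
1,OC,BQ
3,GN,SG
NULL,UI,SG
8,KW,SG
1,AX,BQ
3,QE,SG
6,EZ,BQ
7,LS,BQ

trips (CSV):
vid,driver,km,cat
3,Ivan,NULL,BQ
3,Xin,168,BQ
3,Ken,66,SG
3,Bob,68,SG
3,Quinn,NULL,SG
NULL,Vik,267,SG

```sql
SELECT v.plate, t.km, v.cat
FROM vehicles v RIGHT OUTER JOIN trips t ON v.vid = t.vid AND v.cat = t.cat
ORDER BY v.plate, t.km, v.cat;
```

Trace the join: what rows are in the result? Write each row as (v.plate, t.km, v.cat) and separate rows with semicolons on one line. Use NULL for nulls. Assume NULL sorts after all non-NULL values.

RIGHT JOIN keeps every row from `trips`; unmatched rows get NULL for `vehicles`'s columns.
Matching on v.vid = t.vid AND v.cat = t.cat. A NULL in a compared column never satisfies the condition.
- v[0] vid=8, cat=SG → no match.
- v[1] vid=1, cat=BQ → no match.
- v[2] vid=3, cat=SG → 3 match(es) in t → 3 row(s).
- v[3] vid=NULL, cat=SG → no match.
- v[4] vid=8, cat=SG → no match.
- v[5] vid=1, cat=BQ → no match.
- v[6] vid=3, cat=SG → 3 match(es) in t → 3 row(s).
- v[7] vid=6, cat=BQ → no match.
- v[8] vid=7, cat=BQ → no match.
- 3 row(s) from t found no v partner → padded with NULL.
After projecting and ordering:
v.plate | t.km | v.cat
GN | 66 | SG
GN | 68 | SG
GN | NULL | SG
QE | 66 | SG
QE | 68 | SG
QE | NULL | SG
NULL | 168 | NULL
NULL | 267 | NULL
NULL | NULL | NULL

(GN, 66, SG); (GN, 68, SG); (GN, NULL, SG); (QE, 66, SG); (QE, 68, SG); (QE, NULL, SG); (NULL, 168, NULL); (NULL, 267, NULL); (NULL, NULL, NULL)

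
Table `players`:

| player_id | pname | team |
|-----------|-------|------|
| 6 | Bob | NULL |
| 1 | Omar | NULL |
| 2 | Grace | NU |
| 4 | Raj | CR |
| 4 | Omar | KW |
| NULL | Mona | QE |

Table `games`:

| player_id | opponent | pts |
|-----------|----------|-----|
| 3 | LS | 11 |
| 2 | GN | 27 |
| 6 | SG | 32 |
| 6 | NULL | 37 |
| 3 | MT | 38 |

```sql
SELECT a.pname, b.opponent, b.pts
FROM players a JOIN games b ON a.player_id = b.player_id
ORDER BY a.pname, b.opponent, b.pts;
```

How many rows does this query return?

3

INNER JOIN keeps only pairs where the ON condition holds.
Matching on a.player_id = b.player_id. A NULL in a compared column never satisfies the condition.
- a (player_id=6) pairs with 2 row(s) of b.
- a (player_id=1) has no partner → excluded.
- a (player_id=2) pairs with 1 row(s) of b.
- a (player_id=4) has no partner → excluded.
- a (player_id=4) has no partner → excluded.
- a (player_id=NULL) has no partner → excluded.
Total: 3 rows.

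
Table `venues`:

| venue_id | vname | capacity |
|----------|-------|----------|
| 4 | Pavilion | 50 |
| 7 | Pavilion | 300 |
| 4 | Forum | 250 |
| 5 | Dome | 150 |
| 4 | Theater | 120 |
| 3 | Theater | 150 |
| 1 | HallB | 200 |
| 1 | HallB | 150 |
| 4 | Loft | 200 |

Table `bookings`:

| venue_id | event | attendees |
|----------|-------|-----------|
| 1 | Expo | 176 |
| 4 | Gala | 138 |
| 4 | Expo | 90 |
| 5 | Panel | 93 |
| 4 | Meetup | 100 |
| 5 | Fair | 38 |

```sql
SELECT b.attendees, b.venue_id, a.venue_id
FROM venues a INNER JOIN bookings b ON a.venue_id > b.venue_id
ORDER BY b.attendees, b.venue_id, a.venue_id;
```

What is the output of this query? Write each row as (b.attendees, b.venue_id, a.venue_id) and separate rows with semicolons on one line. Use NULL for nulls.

INNER JOIN keeps only pairs where the ON condition holds.
Matching on a.venue_id > b.venue_id.
- venue_id=4: 1 matching b row(s), so 1 row(s) emitted.
- venue_id=7: 6 matching b row(s), so 6 row(s) emitted.
- venue_id=4: 1 matching b row(s), so 1 row(s) emitted.
- venue_id=5: 4 matching b row(s), so 4 row(s) emitted.
- venue_id=4: 1 matching b row(s), so 1 row(s) emitted.
- venue_id=3: 1 matching b row(s), so 1 row(s) emitted.
- venue_id=1: no matching b row, dropped.
- venue_id=1: no matching b row, dropped.
- venue_id=4: 1 matching b row(s), so 1 row(s) emitted.

(38, 5, 7); (90, 4, 5); (90, 4, 7); (93, 5, 7); (100, 4, 5); (100, 4, 7); (138, 4, 5); (138, 4, 7); (176, 1, 3); (176, 1, 4); (176, 1, 4); (176, 1, 4); (176, 1, 4); (176, 1, 5); (176, 1, 7)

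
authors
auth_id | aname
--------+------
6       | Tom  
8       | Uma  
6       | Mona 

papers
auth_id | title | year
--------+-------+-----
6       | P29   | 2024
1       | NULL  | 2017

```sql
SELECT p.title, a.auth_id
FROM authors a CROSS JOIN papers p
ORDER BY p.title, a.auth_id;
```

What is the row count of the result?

6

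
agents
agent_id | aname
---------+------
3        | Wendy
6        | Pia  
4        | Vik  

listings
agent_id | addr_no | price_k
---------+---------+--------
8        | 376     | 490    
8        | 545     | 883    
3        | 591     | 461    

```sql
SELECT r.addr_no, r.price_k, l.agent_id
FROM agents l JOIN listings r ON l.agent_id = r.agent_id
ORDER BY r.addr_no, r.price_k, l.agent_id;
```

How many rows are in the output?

INNER JOIN keeps only pairs where the ON condition holds.
Matching on l.agent_id = r.agent_id.
- l[0] agent_id=3 → 1 match(es) in r → 1 row(s).
- l[1] agent_id=6 → no match; dropped.
- l[2] agent_id=4 → no match; dropped.
Total: 1 rows.

1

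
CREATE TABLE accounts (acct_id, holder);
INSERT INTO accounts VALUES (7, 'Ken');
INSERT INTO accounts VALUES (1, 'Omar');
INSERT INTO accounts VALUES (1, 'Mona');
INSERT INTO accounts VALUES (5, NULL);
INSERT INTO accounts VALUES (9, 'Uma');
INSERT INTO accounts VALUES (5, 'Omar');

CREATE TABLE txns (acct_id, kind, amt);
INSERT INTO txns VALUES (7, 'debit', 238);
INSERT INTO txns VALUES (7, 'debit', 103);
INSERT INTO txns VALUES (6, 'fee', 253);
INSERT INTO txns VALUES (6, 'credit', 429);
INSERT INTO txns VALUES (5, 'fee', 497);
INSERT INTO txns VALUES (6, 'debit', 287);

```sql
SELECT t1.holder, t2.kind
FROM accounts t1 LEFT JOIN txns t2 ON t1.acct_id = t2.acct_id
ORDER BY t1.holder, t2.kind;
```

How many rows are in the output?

7

LEFT JOIN keeps every row from `accounts`; unmatched rows get NULL for `txns`'s columns.
Matching on t1.acct_id = t2.acct_id.
- t1[0] acct_id=7 → 2 match(es) in t2 → 2 row(s).
- t1[1] acct_id=1 → no match; kept with NULLs on the t2 side.
- t1[2] acct_id=1 → no match; kept with NULLs on the t2 side.
- t1[3] acct_id=5 → 1 match(es) in t2 → 1 row(s).
- t1[4] acct_id=9 → no match; kept with NULLs on the t2 side.
- t1[5] acct_id=5 → 1 match(es) in t2 → 1 row(s).
Total: 4 matched + 3 padded = 7 rows.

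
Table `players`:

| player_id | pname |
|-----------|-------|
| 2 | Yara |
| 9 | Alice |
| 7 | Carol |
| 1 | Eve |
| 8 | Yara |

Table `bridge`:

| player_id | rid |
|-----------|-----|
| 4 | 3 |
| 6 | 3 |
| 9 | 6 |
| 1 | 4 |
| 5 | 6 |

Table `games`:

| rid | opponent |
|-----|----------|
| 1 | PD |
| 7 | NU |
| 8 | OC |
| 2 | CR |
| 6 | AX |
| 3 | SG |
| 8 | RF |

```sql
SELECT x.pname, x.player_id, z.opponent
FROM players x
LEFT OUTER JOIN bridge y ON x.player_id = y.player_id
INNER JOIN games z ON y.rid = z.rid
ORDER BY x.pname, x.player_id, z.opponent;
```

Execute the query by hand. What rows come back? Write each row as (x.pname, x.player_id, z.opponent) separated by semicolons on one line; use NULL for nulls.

Joins associate left-to-right: players LEFT JOIN bridge on player_id gives 5 intermediate row(s).
Then INNER JOIN `games z` on rid: keep only rows whose y.rid appears in z.

(Alice, 9, AX)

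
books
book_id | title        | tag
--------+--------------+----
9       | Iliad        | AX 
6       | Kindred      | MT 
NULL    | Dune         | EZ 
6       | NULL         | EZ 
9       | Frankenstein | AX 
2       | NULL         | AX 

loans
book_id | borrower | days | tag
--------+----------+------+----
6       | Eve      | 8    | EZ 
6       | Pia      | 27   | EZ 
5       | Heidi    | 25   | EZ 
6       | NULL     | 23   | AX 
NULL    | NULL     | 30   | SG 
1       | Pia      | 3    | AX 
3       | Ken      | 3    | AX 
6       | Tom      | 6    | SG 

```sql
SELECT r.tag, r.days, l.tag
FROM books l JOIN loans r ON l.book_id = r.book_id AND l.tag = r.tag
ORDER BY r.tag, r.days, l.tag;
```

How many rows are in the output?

INNER JOIN keeps only pairs where the ON condition holds.
Matching on l.book_id = r.book_id AND l.tag = r.tag. A NULL in a compared column never satisfies the condition.
- l row (book_id=9, tag=AX): no match → dropped.
- l row (book_id=6, tag=MT): no match → dropped.
- l row (book_id=NULL, tag=EZ): no match → dropped.
- l row (book_id=6, tag=EZ): matches 2 r row(s) → 2 output row(s).
- l row (book_id=9, tag=AX): no match → dropped.
- l row (book_id=2, tag=AX): no match → dropped.
Total: 2 rows.

2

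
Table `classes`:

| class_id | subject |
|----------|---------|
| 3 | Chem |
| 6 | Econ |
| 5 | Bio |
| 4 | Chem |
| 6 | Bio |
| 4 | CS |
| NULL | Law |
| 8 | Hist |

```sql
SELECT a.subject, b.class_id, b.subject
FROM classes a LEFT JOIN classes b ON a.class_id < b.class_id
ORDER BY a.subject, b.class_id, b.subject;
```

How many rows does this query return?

LEFT JOIN keeps every row from `classes a`; unmatched rows get NULL for `classes b`'s columns.
Matching on a.class_id < b.class_id. A NULL in a compared column never satisfies the condition.
- a[0] class_id=3 → 6 match(es) in b → 6 row(s).
- a[1] class_id=6 → 1 match(es) in b → 1 row(s).
- a[2] class_id=5 → 3 match(es) in b → 3 row(s).
- a[3] class_id=4 → 4 match(es) in b → 4 row(s).
- a[4] class_id=6 → 1 match(es) in b → 1 row(s).
- a[5] class_id=4 → 4 match(es) in b → 4 row(s).
- a[6] class_id=NULL → no match; kept with NULLs on the b side.
- a[7] class_id=8 → no match; kept with NULLs on the b side.
Total: 19 matched + 2 padded = 21 rows.

21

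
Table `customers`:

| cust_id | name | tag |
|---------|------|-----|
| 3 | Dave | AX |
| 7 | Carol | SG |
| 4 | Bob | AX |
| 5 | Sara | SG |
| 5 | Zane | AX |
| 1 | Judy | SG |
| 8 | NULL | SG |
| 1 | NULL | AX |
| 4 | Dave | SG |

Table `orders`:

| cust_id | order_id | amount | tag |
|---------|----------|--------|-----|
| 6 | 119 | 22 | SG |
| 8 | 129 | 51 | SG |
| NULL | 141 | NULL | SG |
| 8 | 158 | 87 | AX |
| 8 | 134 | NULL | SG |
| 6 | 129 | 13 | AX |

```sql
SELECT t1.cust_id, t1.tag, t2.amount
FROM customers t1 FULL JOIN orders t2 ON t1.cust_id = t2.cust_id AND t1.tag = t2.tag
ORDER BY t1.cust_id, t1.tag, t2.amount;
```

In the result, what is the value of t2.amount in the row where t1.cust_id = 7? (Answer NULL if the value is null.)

NULL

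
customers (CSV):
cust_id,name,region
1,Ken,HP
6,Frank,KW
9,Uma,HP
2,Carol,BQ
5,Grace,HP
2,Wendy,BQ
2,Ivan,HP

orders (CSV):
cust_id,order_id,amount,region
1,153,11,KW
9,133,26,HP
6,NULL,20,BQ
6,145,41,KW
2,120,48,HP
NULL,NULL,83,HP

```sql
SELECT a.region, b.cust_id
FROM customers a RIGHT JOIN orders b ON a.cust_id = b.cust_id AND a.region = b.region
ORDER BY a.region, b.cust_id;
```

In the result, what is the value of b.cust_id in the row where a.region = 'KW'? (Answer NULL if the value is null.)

6

RIGHT JOIN keeps every row from `orders`; unmatched rows get NULL for `customers`'s columns.
Matching on a.cust_id = b.cust_id AND a.region = b.region. A NULL in a compared column never satisfies the condition.
Matched pairs: 3; unmatched b rows kept: 3.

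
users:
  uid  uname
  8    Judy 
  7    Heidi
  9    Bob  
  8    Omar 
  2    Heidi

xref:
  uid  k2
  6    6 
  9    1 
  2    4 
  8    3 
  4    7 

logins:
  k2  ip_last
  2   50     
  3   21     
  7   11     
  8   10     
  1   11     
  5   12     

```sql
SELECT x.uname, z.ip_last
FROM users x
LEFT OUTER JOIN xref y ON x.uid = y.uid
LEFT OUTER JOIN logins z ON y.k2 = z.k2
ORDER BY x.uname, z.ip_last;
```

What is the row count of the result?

5

Step 1 — x LEFT JOIN y on uid → 5 row(s).
Then LEFT JOIN `logins z` on k2: each of those 5 rows is kept; rows whose y.k2 has no match in z get NULL for z's columns.
Result: 5 row(s).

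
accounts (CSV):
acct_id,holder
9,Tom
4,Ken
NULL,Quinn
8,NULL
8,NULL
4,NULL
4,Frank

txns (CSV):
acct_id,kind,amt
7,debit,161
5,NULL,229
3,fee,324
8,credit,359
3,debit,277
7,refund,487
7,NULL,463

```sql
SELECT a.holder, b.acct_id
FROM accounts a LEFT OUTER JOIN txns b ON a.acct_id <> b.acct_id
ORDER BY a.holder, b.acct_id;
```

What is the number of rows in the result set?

41

LEFT JOIN keeps every row from `accounts`; unmatched rows get NULL for `txns`'s columns.
Matching on a.acct_id <> b.acct_id. A NULL in a compared column never satisfies the condition.
Matched pairs: 40; unmatched a rows kept: 1.
Total: 40 matched + 1 padded = 41 rows.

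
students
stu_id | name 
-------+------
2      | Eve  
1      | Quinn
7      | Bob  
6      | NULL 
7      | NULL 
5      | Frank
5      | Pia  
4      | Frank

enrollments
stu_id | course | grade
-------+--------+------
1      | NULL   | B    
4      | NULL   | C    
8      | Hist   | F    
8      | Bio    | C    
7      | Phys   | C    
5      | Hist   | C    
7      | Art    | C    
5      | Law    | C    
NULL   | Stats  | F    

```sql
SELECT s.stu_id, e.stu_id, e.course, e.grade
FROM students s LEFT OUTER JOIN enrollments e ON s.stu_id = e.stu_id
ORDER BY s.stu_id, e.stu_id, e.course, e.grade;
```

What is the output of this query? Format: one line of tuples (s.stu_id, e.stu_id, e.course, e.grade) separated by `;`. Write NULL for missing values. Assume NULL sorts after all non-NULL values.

(1, 1, NULL, B); (2, NULL, NULL, NULL); (4, 4, NULL, C); (5, 5, Hist, C); (5, 5, Hist, C); (5, 5, Law, C); (5, 5, Law, C); (6, NULL, NULL, NULL); (7, 7, Art, C); (7, 7, Art, C); (7, 7, Phys, C); (7, 7, Phys, C)

LEFT JOIN keeps every row from `students`; unmatched rows get NULL for `enrollments`'s columns.
Matching on s.stu_id = e.stu_id. A NULL in a compared column never satisfies the condition.
Matched pairs: 10; unmatched s rows kept: 2.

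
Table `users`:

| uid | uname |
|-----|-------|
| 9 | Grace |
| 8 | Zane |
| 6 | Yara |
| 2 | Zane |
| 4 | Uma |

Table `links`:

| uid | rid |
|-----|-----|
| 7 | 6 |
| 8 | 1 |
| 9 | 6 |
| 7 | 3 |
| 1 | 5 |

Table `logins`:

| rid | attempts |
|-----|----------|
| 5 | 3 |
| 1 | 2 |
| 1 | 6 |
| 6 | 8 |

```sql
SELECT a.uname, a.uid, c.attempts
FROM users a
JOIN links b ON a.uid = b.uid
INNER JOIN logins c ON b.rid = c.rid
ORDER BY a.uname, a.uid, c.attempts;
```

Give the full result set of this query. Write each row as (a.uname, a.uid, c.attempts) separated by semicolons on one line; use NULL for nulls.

(Grace, 9, 8); (Zane, 8, 2); (Zane, 8, 6)

Joins associate left-to-right: users INNER JOIN links on uid gives 2 intermediate row(s).
Then INNER JOIN `logins c` on rid: keep only rows whose b.rid appears in c.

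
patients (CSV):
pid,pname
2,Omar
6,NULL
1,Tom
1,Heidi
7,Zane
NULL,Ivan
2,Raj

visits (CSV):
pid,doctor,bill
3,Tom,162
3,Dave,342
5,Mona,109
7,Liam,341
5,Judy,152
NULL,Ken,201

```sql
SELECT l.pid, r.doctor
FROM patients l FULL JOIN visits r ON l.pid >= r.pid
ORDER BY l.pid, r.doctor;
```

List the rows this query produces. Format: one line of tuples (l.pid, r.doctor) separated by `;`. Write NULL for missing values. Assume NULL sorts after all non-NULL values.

(1, NULL); (1, NULL); (2, NULL); (2, NULL); (6, Dave); (6, Judy); (6, Mona); (6, Tom); (7, Dave); (7, Judy); (7, Liam); (7, Mona); (7, Tom); (NULL, Ken); (NULL, NULL)

FULL OUTER JOIN keeps every row from both sides; unmatched rows get NULL for the other side's columns.
Matching on l.pid >= r.pid. A NULL in a compared column never satisfies the condition.
Matched pairs: 9; unmatched l rows kept: 5; unmatched r rows kept: 1.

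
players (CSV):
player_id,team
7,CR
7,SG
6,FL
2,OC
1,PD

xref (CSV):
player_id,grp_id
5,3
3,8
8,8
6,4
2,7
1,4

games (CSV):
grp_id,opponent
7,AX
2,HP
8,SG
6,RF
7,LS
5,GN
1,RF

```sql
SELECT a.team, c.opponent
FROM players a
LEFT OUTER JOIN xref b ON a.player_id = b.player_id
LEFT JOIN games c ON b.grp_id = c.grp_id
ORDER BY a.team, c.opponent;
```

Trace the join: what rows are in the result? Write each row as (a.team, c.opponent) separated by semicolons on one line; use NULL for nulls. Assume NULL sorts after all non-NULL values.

(CR, NULL); (FL, NULL); (OC, AX); (OC, LS); (PD, NULL); (SG, NULL)

Joins associate left-to-right: players LEFT JOIN xref on player_id gives 5 intermediate row(s).
Then LEFT JOIN `games c` on grp_id: each of those 5 rows is kept; rows whose b.grp_id has no match in c get NULL for c's columns.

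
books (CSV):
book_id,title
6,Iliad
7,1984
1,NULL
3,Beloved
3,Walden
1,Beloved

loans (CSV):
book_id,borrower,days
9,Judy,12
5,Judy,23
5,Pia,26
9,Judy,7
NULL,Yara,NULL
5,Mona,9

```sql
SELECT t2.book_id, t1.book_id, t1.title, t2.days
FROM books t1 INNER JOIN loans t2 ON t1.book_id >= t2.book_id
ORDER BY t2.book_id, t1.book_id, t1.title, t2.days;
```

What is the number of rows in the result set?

INNER JOIN keeps only pairs where the ON condition holds.
Matching on t1.book_id >= t2.book_id. A NULL in a compared column never satisfies the condition.
Matched pairs: 6.
Total: 6 rows.

6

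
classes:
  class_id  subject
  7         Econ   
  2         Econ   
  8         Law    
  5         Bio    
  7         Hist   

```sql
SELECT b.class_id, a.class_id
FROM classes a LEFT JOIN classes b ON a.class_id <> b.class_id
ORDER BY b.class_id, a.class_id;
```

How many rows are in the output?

18

LEFT JOIN keeps every row from `classes a`; unmatched rows get NULL for `classes b`'s columns.
Matching on a.class_id <> b.class_id.
Matched pairs: 18; unmatched a rows kept: 0.
Total: 18 rows.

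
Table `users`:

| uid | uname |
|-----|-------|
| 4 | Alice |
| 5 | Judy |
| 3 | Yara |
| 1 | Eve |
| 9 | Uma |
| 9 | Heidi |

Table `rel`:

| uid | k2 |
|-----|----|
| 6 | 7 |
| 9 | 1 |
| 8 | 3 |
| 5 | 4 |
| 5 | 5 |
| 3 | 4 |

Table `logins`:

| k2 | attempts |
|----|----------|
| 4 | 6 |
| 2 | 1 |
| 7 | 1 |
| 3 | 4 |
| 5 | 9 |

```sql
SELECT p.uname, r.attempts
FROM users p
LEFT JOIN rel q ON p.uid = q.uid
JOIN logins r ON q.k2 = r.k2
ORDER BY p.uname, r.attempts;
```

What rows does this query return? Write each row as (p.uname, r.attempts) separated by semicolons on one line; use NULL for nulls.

(Judy, 6); (Judy, 9); (Yara, 6)

Step 1 — p LEFT JOIN q on uid → 7 row(s).
Then INNER JOIN `logins r` on k2: keep only rows whose q.k2 appears in r.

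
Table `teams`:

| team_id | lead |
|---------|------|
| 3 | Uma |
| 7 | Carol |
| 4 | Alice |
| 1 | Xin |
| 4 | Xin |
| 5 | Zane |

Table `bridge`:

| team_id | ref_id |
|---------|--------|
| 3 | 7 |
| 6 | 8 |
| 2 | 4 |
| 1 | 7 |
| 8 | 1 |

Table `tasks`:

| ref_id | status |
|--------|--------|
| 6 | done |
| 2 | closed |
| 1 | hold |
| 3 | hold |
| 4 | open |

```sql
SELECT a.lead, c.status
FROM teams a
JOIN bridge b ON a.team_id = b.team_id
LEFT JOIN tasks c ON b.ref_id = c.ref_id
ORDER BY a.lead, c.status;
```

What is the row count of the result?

Joins associate left-to-right: teams INNER JOIN bridge on team_id gives 2 intermediate row(s).
Then LEFT JOIN `tasks c` on ref_id: each of those 2 rows is kept; rows whose b.ref_id has no match in c get NULL for c's columns.
Result: 2 row(s).

2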